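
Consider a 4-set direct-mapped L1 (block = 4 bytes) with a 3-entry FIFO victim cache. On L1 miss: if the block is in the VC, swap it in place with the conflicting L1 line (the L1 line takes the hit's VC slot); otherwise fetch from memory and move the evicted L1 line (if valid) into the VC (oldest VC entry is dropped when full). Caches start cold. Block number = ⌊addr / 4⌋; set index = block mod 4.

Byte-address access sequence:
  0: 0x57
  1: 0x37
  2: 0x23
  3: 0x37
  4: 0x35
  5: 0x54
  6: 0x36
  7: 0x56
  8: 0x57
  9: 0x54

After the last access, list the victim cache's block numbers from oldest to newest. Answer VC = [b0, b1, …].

0: 0x57 (blk 21, set 1) → MISS  vc=[]
1: 0x37 (blk 13, set 1) → MISS  vc=[21]
2: 0x23 (blk 8, set 0) → MISS  vc=[21]
3: 0x37 (blk 13, set 1) → L1-HIT  vc=[21]
4: 0x35 (blk 13, set 1) → L1-HIT  vc=[21]
5: 0x54 (blk 21, set 1) → VC-HIT  vc=[13]
6: 0x36 (blk 13, set 1) → VC-HIT  vc=[21]
7: 0x56 (blk 21, set 1) → VC-HIT  vc=[13]
8: 0x57 (blk 21, set 1) → L1-HIT  vc=[13]
9: 0x54 (blk 21, set 1) → L1-HIT  vc=[13]

VC = [13]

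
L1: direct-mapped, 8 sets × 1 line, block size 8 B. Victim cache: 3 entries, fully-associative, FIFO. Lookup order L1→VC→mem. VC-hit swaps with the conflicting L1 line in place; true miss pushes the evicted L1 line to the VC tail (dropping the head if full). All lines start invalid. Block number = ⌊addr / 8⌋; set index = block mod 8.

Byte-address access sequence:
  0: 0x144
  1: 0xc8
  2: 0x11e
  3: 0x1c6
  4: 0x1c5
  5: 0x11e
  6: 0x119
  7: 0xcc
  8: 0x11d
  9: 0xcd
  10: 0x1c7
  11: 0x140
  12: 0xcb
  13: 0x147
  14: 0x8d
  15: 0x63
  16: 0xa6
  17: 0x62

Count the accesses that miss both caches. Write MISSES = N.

  [0] addr=0x144 blk=40 s=0: MISS | VC []
  [1] addr=0xc8 blk=25 s=1: MISS | VC []
  [2] addr=0x11e blk=35 s=3: MISS | VC []
  [3] addr=0x1c6 blk=56 s=0: MISS | VC [40]
  [4] addr=0x1c5 blk=56 s=0: L1-HIT | VC [40]
  [5] addr=0x11e blk=35 s=3: L1-HIT | VC [40]
  [6] addr=0x119 blk=35 s=3: L1-HIT | VC [40]
  [7] addr=0xcc blk=25 s=1: L1-HIT | VC [40]
  [8] addr=0x11d blk=35 s=3: L1-HIT | VC [40]
  [9] addr=0xcd blk=25 s=1: L1-HIT | VC [40]
  [10] addr=0x1c7 blk=56 s=0: L1-HIT | VC [40]
  [11] addr=0x140 blk=40 s=0: VC-HIT | VC [56]
  [12] addr=0xcb blk=25 s=1: L1-HIT | VC [56]
  [13] addr=0x147 blk=40 s=0: L1-HIT | VC [56]
  [14] addr=0x8d blk=17 s=1: MISS | VC [56, 25]
  [15] addr=0x63 blk=12 s=4: MISS | VC [56, 25]
  [16] addr=0xa6 blk=20 s=4: MISS | VC [56, 25, 12]
  [17] addr=0x62 blk=12 s=4: VC-HIT | VC [56, 25, 20]

MISSES = 7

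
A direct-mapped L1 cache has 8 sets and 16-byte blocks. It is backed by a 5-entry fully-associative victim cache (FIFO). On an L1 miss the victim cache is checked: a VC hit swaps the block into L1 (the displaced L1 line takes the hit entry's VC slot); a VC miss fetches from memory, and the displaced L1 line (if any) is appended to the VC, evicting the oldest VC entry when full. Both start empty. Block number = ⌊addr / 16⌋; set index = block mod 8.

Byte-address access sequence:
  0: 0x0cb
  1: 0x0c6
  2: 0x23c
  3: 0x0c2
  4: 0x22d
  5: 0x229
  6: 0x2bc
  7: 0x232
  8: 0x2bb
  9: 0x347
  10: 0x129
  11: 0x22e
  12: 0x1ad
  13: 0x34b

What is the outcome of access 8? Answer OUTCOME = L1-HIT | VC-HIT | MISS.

#0 0xcb→b12/s4 MISS; vc=[]
#1 0xc6→b12/s4 L1-HIT; vc=[]
#2 0x23c→b35/s3 MISS; vc=[]
#3 0xc2→b12/s4 L1-HIT; vc=[]
#4 0x22d→b34/s2 MISS; vc=[]
#5 0x229→b34/s2 L1-HIT; vc=[]
#6 0x2bc→b43/s3 MISS; vc=[35]
#7 0x232→b35/s3 VC-HIT; vc=[43]
#8 0x2bb→b43/s3 VC-HIT; vc=[35]
#9 0x347→b52/s4 MISS; vc=[35,12]
#10 0x129→b18/s2 MISS; vc=[35,12,34]
#11 0x22e→b34/s2 VC-HIT; vc=[35,12,18]
#12 0x1ad→b26/s2 MISS; vc=[35,12,18,34]
#13 0x34b→b52/s4 L1-HIT; vc=[35,12,18,34]

OUTCOME = VC-HIT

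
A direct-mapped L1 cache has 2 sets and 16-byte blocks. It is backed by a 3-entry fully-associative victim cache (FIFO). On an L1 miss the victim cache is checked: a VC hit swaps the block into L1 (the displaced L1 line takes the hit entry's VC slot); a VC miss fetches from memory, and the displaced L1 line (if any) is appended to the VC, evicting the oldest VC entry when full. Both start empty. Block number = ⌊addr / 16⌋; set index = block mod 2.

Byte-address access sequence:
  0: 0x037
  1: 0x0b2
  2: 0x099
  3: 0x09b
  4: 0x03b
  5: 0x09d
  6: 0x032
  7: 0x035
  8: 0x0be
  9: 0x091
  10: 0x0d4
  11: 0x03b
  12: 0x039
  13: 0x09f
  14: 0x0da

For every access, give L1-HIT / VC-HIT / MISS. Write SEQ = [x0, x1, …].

#0 0x37→b3/s1 MISS; vc=[]
#1 0xb2→b11/s1 MISS; vc=[3]
#2 0x99→b9/s1 MISS; vc=[3,11]
#3 0x9b→b9/s1 L1-HIT; vc=[3,11]
#4 0x3b→b3/s1 VC-HIT; vc=[9,11]
#5 0x9d→b9/s1 VC-HIT; vc=[3,11]
#6 0x32→b3/s1 VC-HIT; vc=[9,11]
#7 0x35→b3/s1 L1-HIT; vc=[9,11]
#8 0xbe→b11/s1 VC-HIT; vc=[9,3]
#9 0x91→b9/s1 VC-HIT; vc=[11,3]
#10 0xd4→b13/s1 MISS; vc=[11,3,9]
#11 0x3b→b3/s1 VC-HIT; vc=[11,13,9]
#12 0x39→b3/s1 L1-HIT; vc=[11,13,9]
#13 0x9f→b9/s1 VC-HIT; vc=[11,13,3]
#14 0xda→b13/s1 VC-HIT; vc=[11,9,3]

SEQ = [MISS, MISS, MISS, L1-HIT, VC-HIT, VC-HIT, VC-HIT, L1-HIT, VC-HIT, VC-HIT, MISS, VC-HIT, L1-HIT, VC-HIT, VC-HIT]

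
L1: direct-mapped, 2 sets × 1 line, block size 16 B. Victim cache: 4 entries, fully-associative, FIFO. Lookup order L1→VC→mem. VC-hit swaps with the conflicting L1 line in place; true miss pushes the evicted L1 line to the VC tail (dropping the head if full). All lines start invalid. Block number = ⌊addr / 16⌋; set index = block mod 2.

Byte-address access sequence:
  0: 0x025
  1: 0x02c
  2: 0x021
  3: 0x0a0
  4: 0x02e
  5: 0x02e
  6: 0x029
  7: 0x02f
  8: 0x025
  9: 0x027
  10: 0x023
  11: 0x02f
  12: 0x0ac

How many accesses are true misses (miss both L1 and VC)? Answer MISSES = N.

  [0] addr=0x25 blk=2 s=0: MISS | VC []
  [1] addr=0x2c blk=2 s=0: L1-HIT | VC []
  [2] addr=0x21 blk=2 s=0: L1-HIT | VC []
  [3] addr=0xa0 blk=10 s=0: MISS | VC [2]
  [4] addr=0x2e blk=2 s=0: VC-HIT | VC [10]
  [5] addr=0x2e blk=2 s=0: L1-HIT | VC [10]
  [6] addr=0x29 blk=2 s=0: L1-HIT | VC [10]
  [7] addr=0x2f blk=2 s=0: L1-HIT | VC [10]
  [8] addr=0x25 blk=2 s=0: L1-HIT | VC [10]
  [9] addr=0x27 blk=2 s=0: L1-HIT | VC [10]
  [10] addr=0x23 blk=2 s=0: L1-HIT | VC [10]
  [11] addr=0x2f blk=2 s=0: L1-HIT | VC [10]
  [12] addr=0xac blk=10 s=0: VC-HIT | VC [2]

MISSES = 2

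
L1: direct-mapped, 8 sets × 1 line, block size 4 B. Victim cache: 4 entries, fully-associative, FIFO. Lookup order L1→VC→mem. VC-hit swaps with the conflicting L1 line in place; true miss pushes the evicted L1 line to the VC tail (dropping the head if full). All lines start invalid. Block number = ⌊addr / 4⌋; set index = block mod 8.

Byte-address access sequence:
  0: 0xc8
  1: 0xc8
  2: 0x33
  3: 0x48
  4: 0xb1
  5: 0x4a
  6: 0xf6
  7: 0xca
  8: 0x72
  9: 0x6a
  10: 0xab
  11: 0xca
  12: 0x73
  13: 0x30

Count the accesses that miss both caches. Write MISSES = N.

MISSES = 8

  [0] addr=0xc8 blk=50 s=2: MISS | VC []
  [1] addr=0xc8 blk=50 s=2: L1-HIT | VC []
  [2] addr=0x33 blk=12 s=4: MISS | VC []
  [3] addr=0x48 blk=18 s=2: MISS | VC [50]
  [4] addr=0xb1 blk=44 s=4: MISS | VC [50, 12]
  [5] addr=0x4a blk=18 s=2: L1-HIT | VC [50, 12]
  [6] addr=0xf6 blk=61 s=5: MISS | VC [50, 12]
  [7] addr=0xca blk=50 s=2: VC-HIT | VC [18, 12]
  [8] addr=0x72 blk=28 s=4: MISS | VC [18, 12, 44]
  [9] addr=0x6a blk=26 s=2: MISS | VC [18, 12, 44, 50]
  [10] addr=0xab blk=42 s=2: MISS | VC [12, 44, 50, 26]
  [11] addr=0xca blk=50 s=2: VC-HIT | VC [12, 44, 42, 26]
  [12] addr=0x73 blk=28 s=4: L1-HIT | VC [12, 44, 42, 26]
  [13] addr=0x30 blk=12 s=4: VC-HIT | VC [28, 44, 42, 26]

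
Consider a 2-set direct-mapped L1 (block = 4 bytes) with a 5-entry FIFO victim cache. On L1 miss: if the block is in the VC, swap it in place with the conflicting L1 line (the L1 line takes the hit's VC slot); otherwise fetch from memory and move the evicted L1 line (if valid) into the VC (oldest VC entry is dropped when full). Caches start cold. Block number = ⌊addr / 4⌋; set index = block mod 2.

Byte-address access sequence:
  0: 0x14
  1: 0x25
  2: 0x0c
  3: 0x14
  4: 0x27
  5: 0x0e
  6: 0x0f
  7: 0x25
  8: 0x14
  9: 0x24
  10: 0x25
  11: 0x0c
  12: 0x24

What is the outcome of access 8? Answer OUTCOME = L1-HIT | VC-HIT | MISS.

#0 0x14→b5/s1 MISS; vc=[]
#1 0x25→b9/s1 MISS; vc=[5]
#2 0xc→b3/s1 MISS; vc=[5,9]
#3 0x14→b5/s1 VC-HIT; vc=[3,9]
#4 0x27→b9/s1 VC-HIT; vc=[3,5]
#5 0xe→b3/s1 VC-HIT; vc=[9,5]
#6 0xf→b3/s1 L1-HIT; vc=[9,5]
#7 0x25→b9/s1 VC-HIT; vc=[3,5]
#8 0x14→b5/s1 VC-HIT; vc=[3,9]
#9 0x24→b9/s1 VC-HIT; vc=[3,5]
#10 0x25→b9/s1 L1-HIT; vc=[3,5]
#11 0xc→b3/s1 VC-HIT; vc=[9,5]
#12 0x24→b9/s1 VC-HIT; vc=[3,5]

OUTCOME = VC-HIT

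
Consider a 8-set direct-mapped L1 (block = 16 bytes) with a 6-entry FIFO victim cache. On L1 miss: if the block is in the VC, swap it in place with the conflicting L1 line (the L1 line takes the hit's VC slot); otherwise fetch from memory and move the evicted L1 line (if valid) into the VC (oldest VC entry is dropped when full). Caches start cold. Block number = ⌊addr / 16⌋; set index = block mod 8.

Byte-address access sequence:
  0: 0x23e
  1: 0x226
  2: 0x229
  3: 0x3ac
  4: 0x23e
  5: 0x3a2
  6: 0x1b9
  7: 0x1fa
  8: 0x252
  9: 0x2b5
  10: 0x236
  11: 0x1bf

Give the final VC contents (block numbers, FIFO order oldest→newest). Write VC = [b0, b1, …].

VC = [34, 43, 35]

0: 0x23e (blk 35, set 3) → MISS  vc=[]
1: 0x226 (blk 34, set 2) → MISS  vc=[]
2: 0x229 (blk 34, set 2) → L1-HIT  vc=[]
3: 0x3ac (blk 58, set 2) → MISS  vc=[34]
4: 0x23e (blk 35, set 3) → L1-HIT  vc=[34]
5: 0x3a2 (blk 58, set 2) → L1-HIT  vc=[34]
6: 0x1b9 (blk 27, set 3) → MISS  vc=[34, 35]
7: 0x1fa (blk 31, set 7) → MISS  vc=[34, 35]
8: 0x252 (blk 37, set 5) → MISS  vc=[34, 35]
9: 0x2b5 (blk 43, set 3) → MISS  vc=[34, 35, 27]
10: 0x236 (blk 35, set 3) → VC-HIT  vc=[34, 43, 27]
11: 0x1bf (blk 27, set 3) → VC-HIT  vc=[34, 43, 35]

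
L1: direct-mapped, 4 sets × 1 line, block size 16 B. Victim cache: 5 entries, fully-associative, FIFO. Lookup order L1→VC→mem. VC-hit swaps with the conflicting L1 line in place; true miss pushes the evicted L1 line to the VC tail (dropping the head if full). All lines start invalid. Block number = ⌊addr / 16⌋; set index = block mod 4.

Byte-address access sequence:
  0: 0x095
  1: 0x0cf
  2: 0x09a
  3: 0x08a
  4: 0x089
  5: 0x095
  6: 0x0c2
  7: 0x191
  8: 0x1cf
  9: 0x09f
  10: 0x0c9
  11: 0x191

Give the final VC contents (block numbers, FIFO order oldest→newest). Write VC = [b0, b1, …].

VC = [8, 9, 28]

#0 0x95→b9/s1 MISS; vc=[]
#1 0xcf→b12/s0 MISS; vc=[]
#2 0x9a→b9/s1 L1-HIT; vc=[]
#3 0x8a→b8/s0 MISS; vc=[12]
#4 0x89→b8/s0 L1-HIT; vc=[12]
#5 0x95→b9/s1 L1-HIT; vc=[12]
#6 0xc2→b12/s0 VC-HIT; vc=[8]
#7 0x191→b25/s1 MISS; vc=[8,9]
#8 0x1cf→b28/s0 MISS; vc=[8,9,12]
#9 0x9f→b9/s1 VC-HIT; vc=[8,25,12]
#10 0xc9→b12/s0 VC-HIT; vc=[8,25,28]
#11 0x191→b25/s1 VC-HIT; vc=[8,9,28]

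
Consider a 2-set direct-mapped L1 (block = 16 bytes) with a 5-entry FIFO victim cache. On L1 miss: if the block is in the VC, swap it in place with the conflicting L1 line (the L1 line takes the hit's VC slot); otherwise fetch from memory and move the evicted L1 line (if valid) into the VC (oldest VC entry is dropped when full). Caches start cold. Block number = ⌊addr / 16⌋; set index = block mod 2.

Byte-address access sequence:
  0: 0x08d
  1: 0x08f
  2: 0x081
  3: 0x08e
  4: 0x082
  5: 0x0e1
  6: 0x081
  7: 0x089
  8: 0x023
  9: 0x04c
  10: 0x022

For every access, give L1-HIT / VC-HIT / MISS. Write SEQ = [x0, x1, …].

  [0] addr=0x8d blk=8 s=0: MISS | VC []
  [1] addr=0x8f blk=8 s=0: L1-HIT | VC []
  [2] addr=0x81 blk=8 s=0: L1-HIT | VC []
  [3] addr=0x8e blk=8 s=0: L1-HIT | VC []
  [4] addr=0x82 blk=8 s=0: L1-HIT | VC []
  [5] addr=0xe1 blk=14 s=0: MISS | VC [8]
  [6] addr=0x81 blk=8 s=0: VC-HIT | VC [14]
  [7] addr=0x89 blk=8 s=0: L1-HIT | VC [14]
  [8] addr=0x23 blk=2 s=0: MISS | VC [14, 8]
  [9] addr=0x4c blk=4 s=0: MISS | VC [14, 8, 2]
  [10] addr=0x22 blk=2 s=0: VC-HIT | VC [14, 8, 4]

SEQ = [MISS, L1-HIT, L1-HIT, L1-HIT, L1-HIT, MISS, VC-HIT, L1-HIT, MISS, MISS, VC-HIT]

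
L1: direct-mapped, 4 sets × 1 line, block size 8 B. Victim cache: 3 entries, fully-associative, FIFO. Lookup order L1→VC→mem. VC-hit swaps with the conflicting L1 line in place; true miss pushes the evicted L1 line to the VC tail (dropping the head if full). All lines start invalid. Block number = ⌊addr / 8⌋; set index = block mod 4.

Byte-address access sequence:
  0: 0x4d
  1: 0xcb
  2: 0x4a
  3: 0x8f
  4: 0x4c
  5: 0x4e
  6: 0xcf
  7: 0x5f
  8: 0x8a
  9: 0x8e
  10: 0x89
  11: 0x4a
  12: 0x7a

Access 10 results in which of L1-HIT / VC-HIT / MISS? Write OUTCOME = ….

#0 0x4d→b9/s1 MISS; vc=[]
#1 0xcb→b25/s1 MISS; vc=[9]
#2 0x4a→b9/s1 VC-HIT; vc=[25]
#3 0x8f→b17/s1 MISS; vc=[25,9]
#4 0x4c→b9/s1 VC-HIT; vc=[25,17]
#5 0x4e→b9/s1 L1-HIT; vc=[25,17]
#6 0xcf→b25/s1 VC-HIT; vc=[9,17]
#7 0x5f→b11/s3 MISS; vc=[9,17]
#8 0x8a→b17/s1 VC-HIT; vc=[9,25]
#9 0x8e→b17/s1 L1-HIT; vc=[9,25]
#10 0x89→b17/s1 L1-HIT; vc=[9,25]
#11 0x4a→b9/s1 VC-HIT; vc=[17,25]
#12 0x7a→b15/s3 MISS; vc=[17,25,11]

OUTCOME = L1-HIT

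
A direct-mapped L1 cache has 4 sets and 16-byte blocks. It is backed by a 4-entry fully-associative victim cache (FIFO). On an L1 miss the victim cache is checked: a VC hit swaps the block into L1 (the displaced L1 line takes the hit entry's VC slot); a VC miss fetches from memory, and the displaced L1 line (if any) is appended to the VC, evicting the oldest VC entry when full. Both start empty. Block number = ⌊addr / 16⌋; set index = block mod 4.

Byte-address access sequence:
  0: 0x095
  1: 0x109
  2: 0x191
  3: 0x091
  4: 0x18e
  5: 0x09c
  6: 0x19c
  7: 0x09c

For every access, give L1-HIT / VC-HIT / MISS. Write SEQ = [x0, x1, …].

SEQ = [MISS, MISS, MISS, VC-HIT, MISS, L1-HIT, VC-HIT, VC-HIT]

#0 0x95→b9/s1 MISS; vc=[]
#1 0x109→b16/s0 MISS; vc=[]
#2 0x191→b25/s1 MISS; vc=[9]
#3 0x91→b9/s1 VC-HIT; vc=[25]
#4 0x18e→b24/s0 MISS; vc=[25,16]
#5 0x9c→b9/s1 L1-HIT; vc=[25,16]
#6 0x19c→b25/s1 VC-HIT; vc=[9,16]
#7 0x9c→b9/s1 VC-HIT; vc=[25,16]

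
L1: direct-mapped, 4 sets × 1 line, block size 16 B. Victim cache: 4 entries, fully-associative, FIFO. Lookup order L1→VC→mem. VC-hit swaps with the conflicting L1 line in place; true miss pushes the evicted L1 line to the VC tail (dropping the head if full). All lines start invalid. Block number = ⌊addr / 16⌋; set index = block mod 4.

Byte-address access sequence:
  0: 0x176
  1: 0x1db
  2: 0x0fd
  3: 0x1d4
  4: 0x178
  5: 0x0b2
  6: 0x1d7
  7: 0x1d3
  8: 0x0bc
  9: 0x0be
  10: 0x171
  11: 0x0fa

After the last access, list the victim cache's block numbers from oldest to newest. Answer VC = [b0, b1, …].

VC = [23, 11]

#0 0x176→b23/s3 MISS; vc=[]
#1 0x1db→b29/s1 MISS; vc=[]
#2 0xfd→b15/s3 MISS; vc=[23]
#3 0x1d4→b29/s1 L1-HIT; vc=[23]
#4 0x178→b23/s3 VC-HIT; vc=[15]
#5 0xb2→b11/s3 MISS; vc=[15,23]
#6 0x1d7→b29/s1 L1-HIT; vc=[15,23]
#7 0x1d3→b29/s1 L1-HIT; vc=[15,23]
#8 0xbc→b11/s3 L1-HIT; vc=[15,23]
#9 0xbe→b11/s3 L1-HIT; vc=[15,23]
#10 0x171→b23/s3 VC-HIT; vc=[15,11]
#11 0xfa→b15/s3 VC-HIT; vc=[23,11]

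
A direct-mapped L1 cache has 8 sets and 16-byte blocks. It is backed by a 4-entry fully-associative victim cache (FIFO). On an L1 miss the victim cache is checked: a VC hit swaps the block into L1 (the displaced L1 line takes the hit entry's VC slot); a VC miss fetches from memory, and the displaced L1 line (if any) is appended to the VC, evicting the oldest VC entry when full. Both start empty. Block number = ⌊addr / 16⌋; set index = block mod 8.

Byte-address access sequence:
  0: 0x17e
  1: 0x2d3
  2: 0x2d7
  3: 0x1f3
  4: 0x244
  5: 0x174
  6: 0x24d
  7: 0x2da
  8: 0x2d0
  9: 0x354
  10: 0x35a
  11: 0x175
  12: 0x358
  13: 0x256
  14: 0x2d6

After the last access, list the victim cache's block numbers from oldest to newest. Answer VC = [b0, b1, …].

#0 0x17e→b23/s7 MISS; vc=[]
#1 0x2d3→b45/s5 MISS; vc=[]
#2 0x2d7→b45/s5 L1-HIT; vc=[]
#3 0x1f3→b31/s7 MISS; vc=[23]
#4 0x244→b36/s4 MISS; vc=[23]
#5 0x174→b23/s7 VC-HIT; vc=[31]
#6 0x24d→b36/s4 L1-HIT; vc=[31]
#7 0x2da→b45/s5 L1-HIT; vc=[31]
#8 0x2d0→b45/s5 L1-HIT; vc=[31]
#9 0x354→b53/s5 MISS; vc=[31,45]
#10 0x35a→b53/s5 L1-HIT; vc=[31,45]
#11 0x175→b23/s7 L1-HIT; vc=[31,45]
#12 0x358→b53/s5 L1-HIT; vc=[31,45]
#13 0x256→b37/s5 MISS; vc=[31,45,53]
#14 0x2d6→b45/s5 VC-HIT; vc=[31,37,53]

VC = [31, 37, 53]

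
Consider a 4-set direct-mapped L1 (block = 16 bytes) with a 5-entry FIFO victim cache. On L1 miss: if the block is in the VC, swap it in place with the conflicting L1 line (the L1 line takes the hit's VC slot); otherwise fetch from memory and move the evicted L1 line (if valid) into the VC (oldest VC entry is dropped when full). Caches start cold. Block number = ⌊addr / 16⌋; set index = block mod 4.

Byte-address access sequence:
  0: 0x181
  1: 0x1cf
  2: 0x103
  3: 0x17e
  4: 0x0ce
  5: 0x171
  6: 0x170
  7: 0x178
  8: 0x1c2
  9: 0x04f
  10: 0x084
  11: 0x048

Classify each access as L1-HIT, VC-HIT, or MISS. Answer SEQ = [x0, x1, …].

0: 0x181 (blk 24, set 0) → MISS  vc=[]
1: 0x1cf (blk 28, set 0) → MISS  vc=[24]
2: 0x103 (blk 16, set 0) → MISS  vc=[24, 28]
3: 0x17e (blk 23, set 3) → MISS  vc=[24, 28]
4: 0xce (blk 12, set 0) → MISS  vc=[24, 28, 16]
5: 0x171 (blk 23, set 3) → L1-HIT  vc=[24, 28, 16]
6: 0x170 (blk 23, set 3) → L1-HIT  vc=[24, 28, 16]
7: 0x178 (blk 23, set 3) → L1-HIT  vc=[24, 28, 16]
8: 0x1c2 (blk 28, set 0) → VC-HIT  vc=[24, 12, 16]
9: 0x4f (blk 4, set 0) → MISS  vc=[24, 12, 16, 28]
10: 0x84 (blk 8, set 0) → MISS  vc=[24, 12, 16, 28, 4]
11: 0x48 (blk 4, set 0) → VC-HIT  vc=[24, 12, 16, 28, 8]

SEQ = [MISS, MISS, MISS, MISS, MISS, L1-HIT, L1-HIT, L1-HIT, VC-HIT, MISS, MISS, VC-HIT]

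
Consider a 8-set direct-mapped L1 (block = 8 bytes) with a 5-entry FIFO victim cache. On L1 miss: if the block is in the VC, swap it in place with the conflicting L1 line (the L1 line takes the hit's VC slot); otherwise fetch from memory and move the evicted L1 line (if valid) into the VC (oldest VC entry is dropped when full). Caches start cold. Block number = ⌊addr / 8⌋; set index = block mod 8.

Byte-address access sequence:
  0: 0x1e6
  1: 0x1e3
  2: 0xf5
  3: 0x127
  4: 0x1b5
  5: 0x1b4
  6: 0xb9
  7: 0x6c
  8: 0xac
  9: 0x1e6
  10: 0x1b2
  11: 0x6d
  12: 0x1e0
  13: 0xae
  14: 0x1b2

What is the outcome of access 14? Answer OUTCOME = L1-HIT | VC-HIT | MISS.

OUTCOME = L1-HIT

#0 0x1e6→b60/s4 MISS; vc=[]
#1 0x1e3→b60/s4 L1-HIT; vc=[]
#2 0xf5→b30/s6 MISS; vc=[]
#3 0x127→b36/s4 MISS; vc=[60]
#4 0x1b5→b54/s6 MISS; vc=[60,30]
#5 0x1b4→b54/s6 L1-HIT; vc=[60,30]
#6 0xb9→b23/s7 MISS; vc=[60,30]
#7 0x6c→b13/s5 MISS; vc=[60,30]
#8 0xac→b21/s5 MISS; vc=[60,30,13]
#9 0x1e6→b60/s4 VC-HIT; vc=[36,30,13]
#10 0x1b2→b54/s6 L1-HIT; vc=[36,30,13]
#11 0x6d→b13/s5 VC-HIT; vc=[36,30,21]
#12 0x1e0→b60/s4 L1-HIT; vc=[36,30,21]
#13 0xae→b21/s5 VC-HIT; vc=[36,30,13]
#14 0x1b2→b54/s6 L1-HIT; vc=[36,30,13]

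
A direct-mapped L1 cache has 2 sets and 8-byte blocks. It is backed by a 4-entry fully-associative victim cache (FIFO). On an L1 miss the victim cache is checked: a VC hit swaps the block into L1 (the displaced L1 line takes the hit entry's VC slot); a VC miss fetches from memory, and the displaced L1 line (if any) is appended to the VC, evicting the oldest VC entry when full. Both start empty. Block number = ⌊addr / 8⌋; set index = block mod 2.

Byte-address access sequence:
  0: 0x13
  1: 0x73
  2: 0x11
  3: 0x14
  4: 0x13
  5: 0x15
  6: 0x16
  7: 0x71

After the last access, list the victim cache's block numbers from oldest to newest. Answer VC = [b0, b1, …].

VC = [2]

#0 0x13→b2/s0 MISS; vc=[]
#1 0x73→b14/s0 MISS; vc=[2]
#2 0x11→b2/s0 VC-HIT; vc=[14]
#3 0x14→b2/s0 L1-HIT; vc=[14]
#4 0x13→b2/s0 L1-HIT; vc=[14]
#5 0x15→b2/s0 L1-HIT; vc=[14]
#6 0x16→b2/s0 L1-HIT; vc=[14]
#7 0x71→b14/s0 VC-HIT; vc=[2]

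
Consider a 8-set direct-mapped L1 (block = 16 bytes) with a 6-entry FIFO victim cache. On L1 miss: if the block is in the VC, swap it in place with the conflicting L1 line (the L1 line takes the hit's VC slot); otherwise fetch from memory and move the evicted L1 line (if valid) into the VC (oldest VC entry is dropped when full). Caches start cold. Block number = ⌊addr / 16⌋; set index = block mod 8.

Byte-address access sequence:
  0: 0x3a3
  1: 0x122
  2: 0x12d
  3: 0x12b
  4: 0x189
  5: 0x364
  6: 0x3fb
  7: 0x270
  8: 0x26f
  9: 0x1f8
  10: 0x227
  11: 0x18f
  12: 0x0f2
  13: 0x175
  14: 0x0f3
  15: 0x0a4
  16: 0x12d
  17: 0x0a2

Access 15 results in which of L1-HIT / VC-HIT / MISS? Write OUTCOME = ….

OUTCOME = MISS

0: 0x3a3 (blk 58, set 2) → MISS  vc=[]
1: 0x122 (blk 18, set 2) → MISS  vc=[58]
2: 0x12d (blk 18, set 2) → L1-HIT  vc=[58]
3: 0x12b (blk 18, set 2) → L1-HIT  vc=[58]
4: 0x189 (blk 24, set 0) → MISS  vc=[58]
5: 0x364 (blk 54, set 6) → MISS  vc=[58]
6: 0x3fb (blk 63, set 7) → MISS  vc=[58]
7: 0x270 (blk 39, set 7) → MISS  vc=[58, 63]
8: 0x26f (blk 38, set 6) → MISS  vc=[58, 63, 54]
9: 0x1f8 (blk 31, set 7) → MISS  vc=[58, 63, 54, 39]
10: 0x227 (blk 34, set 2) → MISS  vc=[58, 63, 54, 39, 18]
11: 0x18f (blk 24, set 0) → L1-HIT  vc=[58, 63, 54, 39, 18]
12: 0xf2 (blk 15, set 7) → MISS  vc=[58, 63, 54, 39, 18, 31]
13: 0x175 (blk 23, set 7) → MISS  vc=[63, 54, 39, 18, 31, 15]
14: 0xf3 (blk 15, set 7) → VC-HIT  vc=[63, 54, 39, 18, 31, 23]
15: 0xa4 (blk 10, set 2) → MISS  vc=[54, 39, 18, 31, 23, 34]
16: 0x12d (blk 18, set 2) → VC-HIT  vc=[54, 39, 10, 31, 23, 34]
17: 0xa2 (blk 10, set 2) → VC-HIT  vc=[54, 39, 18, 31, 23, 34]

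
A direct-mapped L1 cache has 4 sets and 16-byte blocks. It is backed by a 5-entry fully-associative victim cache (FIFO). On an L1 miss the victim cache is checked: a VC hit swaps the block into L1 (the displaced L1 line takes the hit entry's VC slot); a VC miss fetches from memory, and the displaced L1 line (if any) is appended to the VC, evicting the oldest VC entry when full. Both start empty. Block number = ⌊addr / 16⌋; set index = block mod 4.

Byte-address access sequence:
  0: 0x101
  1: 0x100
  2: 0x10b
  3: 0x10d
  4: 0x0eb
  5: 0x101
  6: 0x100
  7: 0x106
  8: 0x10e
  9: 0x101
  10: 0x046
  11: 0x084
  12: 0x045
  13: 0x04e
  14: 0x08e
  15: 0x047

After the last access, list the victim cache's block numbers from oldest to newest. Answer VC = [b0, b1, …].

VC = [16, 8]

#0 0x101→b16/s0 MISS; vc=[]
#1 0x100→b16/s0 L1-HIT; vc=[]
#2 0x10b→b16/s0 L1-HIT; vc=[]
#3 0x10d→b16/s0 L1-HIT; vc=[]
#4 0xeb→b14/s2 MISS; vc=[]
#5 0x101→b16/s0 L1-HIT; vc=[]
#6 0x100→b16/s0 L1-HIT; vc=[]
#7 0x106→b16/s0 L1-HIT; vc=[]
#8 0x10e→b16/s0 L1-HIT; vc=[]
#9 0x101→b16/s0 L1-HIT; vc=[]
#10 0x46→b4/s0 MISS; vc=[16]
#11 0x84→b8/s0 MISS; vc=[16,4]
#12 0x45→b4/s0 VC-HIT; vc=[16,8]
#13 0x4e→b4/s0 L1-HIT; vc=[16,8]
#14 0x8e→b8/s0 VC-HIT; vc=[16,4]
#15 0x47→b4/s0 VC-HIT; vc=[16,8]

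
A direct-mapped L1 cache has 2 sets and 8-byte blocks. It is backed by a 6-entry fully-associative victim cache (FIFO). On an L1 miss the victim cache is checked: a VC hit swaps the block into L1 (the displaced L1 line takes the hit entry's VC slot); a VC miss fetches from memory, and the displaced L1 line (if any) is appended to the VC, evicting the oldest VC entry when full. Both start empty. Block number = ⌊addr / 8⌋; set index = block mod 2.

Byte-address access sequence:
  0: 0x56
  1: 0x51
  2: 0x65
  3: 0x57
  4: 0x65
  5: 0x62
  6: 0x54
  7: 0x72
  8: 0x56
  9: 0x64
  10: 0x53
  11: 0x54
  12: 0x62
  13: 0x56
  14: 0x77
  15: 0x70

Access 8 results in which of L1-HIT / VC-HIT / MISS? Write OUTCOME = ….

OUTCOME = VC-HIT

#0 0x56→b10/s0 MISS; vc=[]
#1 0x51→b10/s0 L1-HIT; vc=[]
#2 0x65→b12/s0 MISS; vc=[10]
#3 0x57→b10/s0 VC-HIT; vc=[12]
#4 0x65→b12/s0 VC-HIT; vc=[10]
#5 0x62→b12/s0 L1-HIT; vc=[10]
#6 0x54→b10/s0 VC-HIT; vc=[12]
#7 0x72→b14/s0 MISS; vc=[12,10]
#8 0x56→b10/s0 VC-HIT; vc=[12,14]
#9 0x64→b12/s0 VC-HIT; vc=[10,14]
#10 0x53→b10/s0 VC-HIT; vc=[12,14]
#11 0x54→b10/s0 L1-HIT; vc=[12,14]
#12 0x62→b12/s0 VC-HIT; vc=[10,14]
#13 0x56→b10/s0 VC-HIT; vc=[12,14]
#14 0x77→b14/s0 VC-HIT; vc=[12,10]
#15 0x70→b14/s0 L1-HIT; vc=[12,10]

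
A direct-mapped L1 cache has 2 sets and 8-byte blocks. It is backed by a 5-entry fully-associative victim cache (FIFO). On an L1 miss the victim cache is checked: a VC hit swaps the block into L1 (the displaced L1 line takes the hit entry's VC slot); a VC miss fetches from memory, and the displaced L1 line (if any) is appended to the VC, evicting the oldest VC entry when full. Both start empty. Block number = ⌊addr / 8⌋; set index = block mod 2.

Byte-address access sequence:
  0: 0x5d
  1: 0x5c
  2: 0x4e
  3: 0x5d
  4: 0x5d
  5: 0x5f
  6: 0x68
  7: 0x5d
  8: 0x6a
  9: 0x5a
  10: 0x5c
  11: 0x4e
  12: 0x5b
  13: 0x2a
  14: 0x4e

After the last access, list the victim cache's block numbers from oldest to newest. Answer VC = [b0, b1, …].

#0 0x5d→b11/s1 MISS; vc=[]
#1 0x5c→b11/s1 L1-HIT; vc=[]
#2 0x4e→b9/s1 MISS; vc=[11]
#3 0x5d→b11/s1 VC-HIT; vc=[9]
#4 0x5d→b11/s1 L1-HIT; vc=[9]
#5 0x5f→b11/s1 L1-HIT; vc=[9]
#6 0x68→b13/s1 MISS; vc=[9,11]
#7 0x5d→b11/s1 VC-HIT; vc=[9,13]
#8 0x6a→b13/s1 VC-HIT; vc=[9,11]
#9 0x5a→b11/s1 VC-HIT; vc=[9,13]
#10 0x5c→b11/s1 L1-HIT; vc=[9,13]
#11 0x4e→b9/s1 VC-HIT; vc=[11,13]
#12 0x5b→b11/s1 VC-HIT; vc=[9,13]
#13 0x2a→b5/s1 MISS; vc=[9,13,11]
#14 0x4e→b9/s1 VC-HIT; vc=[5,13,11]

VC = [5, 13, 11]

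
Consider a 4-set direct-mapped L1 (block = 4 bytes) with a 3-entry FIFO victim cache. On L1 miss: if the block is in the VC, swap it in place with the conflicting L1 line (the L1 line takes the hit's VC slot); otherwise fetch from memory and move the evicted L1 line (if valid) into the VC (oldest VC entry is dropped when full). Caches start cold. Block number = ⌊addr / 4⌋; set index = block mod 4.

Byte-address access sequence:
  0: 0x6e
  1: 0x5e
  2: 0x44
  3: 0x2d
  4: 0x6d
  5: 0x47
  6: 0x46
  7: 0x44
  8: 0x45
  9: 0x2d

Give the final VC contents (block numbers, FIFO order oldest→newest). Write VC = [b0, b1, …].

#0 0x6e→b27/s3 MISS; vc=[]
#1 0x5e→b23/s3 MISS; vc=[27]
#2 0x44→b17/s1 MISS; vc=[27]
#3 0x2d→b11/s3 MISS; vc=[27,23]
#4 0x6d→b27/s3 VC-HIT; vc=[11,23]
#5 0x47→b17/s1 L1-HIT; vc=[11,23]
#6 0x46→b17/s1 L1-HIT; vc=[11,23]
#7 0x44→b17/s1 L1-HIT; vc=[11,23]
#8 0x45→b17/s1 L1-HIT; vc=[11,23]
#9 0x2d→b11/s3 VC-HIT; vc=[27,23]

VC = [27, 23]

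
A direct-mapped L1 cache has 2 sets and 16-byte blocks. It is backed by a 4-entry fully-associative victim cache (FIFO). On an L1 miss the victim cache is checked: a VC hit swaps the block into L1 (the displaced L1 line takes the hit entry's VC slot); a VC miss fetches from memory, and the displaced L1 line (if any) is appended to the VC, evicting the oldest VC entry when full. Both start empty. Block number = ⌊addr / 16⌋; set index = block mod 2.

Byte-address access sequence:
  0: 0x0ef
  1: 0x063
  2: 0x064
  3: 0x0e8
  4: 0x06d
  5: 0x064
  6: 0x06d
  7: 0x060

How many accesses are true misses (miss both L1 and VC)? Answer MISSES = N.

MISSES = 2

#0 0xef→b14/s0 MISS; vc=[]
#1 0x63→b6/s0 MISS; vc=[14]
#2 0x64→b6/s0 L1-HIT; vc=[14]
#3 0xe8→b14/s0 VC-HIT; vc=[6]
#4 0x6d→b6/s0 VC-HIT; vc=[14]
#5 0x64→b6/s0 L1-HIT; vc=[14]
#6 0x6d→b6/s0 L1-HIT; vc=[14]
#7 0x60→b6/s0 L1-HIT; vc=[14]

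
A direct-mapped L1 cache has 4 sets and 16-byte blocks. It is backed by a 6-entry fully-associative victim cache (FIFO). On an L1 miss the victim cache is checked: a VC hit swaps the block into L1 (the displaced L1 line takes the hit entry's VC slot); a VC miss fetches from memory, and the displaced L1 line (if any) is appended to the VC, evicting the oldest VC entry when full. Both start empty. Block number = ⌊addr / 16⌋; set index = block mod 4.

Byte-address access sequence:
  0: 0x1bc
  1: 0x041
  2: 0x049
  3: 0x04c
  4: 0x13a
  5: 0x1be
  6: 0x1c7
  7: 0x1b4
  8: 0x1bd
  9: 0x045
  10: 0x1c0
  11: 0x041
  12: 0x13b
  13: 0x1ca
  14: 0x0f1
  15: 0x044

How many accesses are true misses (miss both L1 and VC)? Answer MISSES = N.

#0 0x1bc→b27/s3 MISS; vc=[]
#1 0x41→b4/s0 MISS; vc=[]
#2 0x49→b4/s0 L1-HIT; vc=[]
#3 0x4c→b4/s0 L1-HIT; vc=[]
#4 0x13a→b19/s3 MISS; vc=[27]
#5 0x1be→b27/s3 VC-HIT; vc=[19]
#6 0x1c7→b28/s0 MISS; vc=[19,4]
#7 0x1b4→b27/s3 L1-HIT; vc=[19,4]
#8 0x1bd→b27/s3 L1-HIT; vc=[19,4]
#9 0x45→b4/s0 VC-HIT; vc=[19,28]
#10 0x1c0→b28/s0 VC-HIT; vc=[19,4]
#11 0x41→b4/s0 VC-HIT; vc=[19,28]
#12 0x13b→b19/s3 VC-HIT; vc=[27,28]
#13 0x1ca→b28/s0 VC-HIT; vc=[27,4]
#14 0xf1→b15/s3 MISS; vc=[27,4,19]
#15 0x44→b4/s0 VC-HIT; vc=[27,28,19]

MISSES = 5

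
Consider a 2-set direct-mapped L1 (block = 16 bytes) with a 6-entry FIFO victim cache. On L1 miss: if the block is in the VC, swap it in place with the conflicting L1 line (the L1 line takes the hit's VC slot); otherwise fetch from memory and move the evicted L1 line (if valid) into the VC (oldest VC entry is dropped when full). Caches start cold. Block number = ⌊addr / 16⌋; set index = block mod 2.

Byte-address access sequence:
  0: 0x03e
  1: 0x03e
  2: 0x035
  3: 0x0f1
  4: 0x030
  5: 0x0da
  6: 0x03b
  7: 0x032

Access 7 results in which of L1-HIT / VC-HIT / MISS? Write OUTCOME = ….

#0 0x3e→b3/s1 MISS; vc=[]
#1 0x3e→b3/s1 L1-HIT; vc=[]
#2 0x35→b3/s1 L1-HIT; vc=[]
#3 0xf1→b15/s1 MISS; vc=[3]
#4 0x30→b3/s1 VC-HIT; vc=[15]
#5 0xda→b13/s1 MISS; vc=[15,3]
#6 0x3b→b3/s1 VC-HIT; vc=[15,13]
#7 0x32→b3/s1 L1-HIT; vc=[15,13]

OUTCOME = L1-HIT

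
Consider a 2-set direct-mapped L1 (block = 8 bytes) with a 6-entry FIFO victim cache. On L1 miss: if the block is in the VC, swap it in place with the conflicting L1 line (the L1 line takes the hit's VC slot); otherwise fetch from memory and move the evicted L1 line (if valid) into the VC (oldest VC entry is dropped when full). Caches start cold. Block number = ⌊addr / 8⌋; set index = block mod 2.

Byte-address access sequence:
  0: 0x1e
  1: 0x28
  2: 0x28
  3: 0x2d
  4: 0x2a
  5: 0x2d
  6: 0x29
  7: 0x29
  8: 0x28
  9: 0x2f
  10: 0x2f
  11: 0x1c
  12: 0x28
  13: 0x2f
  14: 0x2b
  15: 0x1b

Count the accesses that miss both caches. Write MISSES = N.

0: 0x1e (blk 3, set 1) → MISS  vc=[]
1: 0x28 (blk 5, set 1) → MISS  vc=[3]
2: 0x28 (blk 5, set 1) → L1-HIT  vc=[3]
3: 0x2d (blk 5, set 1) → L1-HIT  vc=[3]
4: 0x2a (blk 5, set 1) → L1-HIT  vc=[3]
5: 0x2d (blk 5, set 1) → L1-HIT  vc=[3]
6: 0x29 (blk 5, set 1) → L1-HIT  vc=[3]
7: 0x29 (blk 5, set 1) → L1-HIT  vc=[3]
8: 0x28 (blk 5, set 1) → L1-HIT  vc=[3]
9: 0x2f (blk 5, set 1) → L1-HIT  vc=[3]
10: 0x2f (blk 5, set 1) → L1-HIT  vc=[3]
11: 0x1c (blk 3, set 1) → VC-HIT  vc=[5]
12: 0x28 (blk 5, set 1) → VC-HIT  vc=[3]
13: 0x2f (blk 5, set 1) → L1-HIT  vc=[3]
14: 0x2b (blk 5, set 1) → L1-HIT  vc=[3]
15: 0x1b (blk 3, set 1) → VC-HIT  vc=[5]

MISSES = 2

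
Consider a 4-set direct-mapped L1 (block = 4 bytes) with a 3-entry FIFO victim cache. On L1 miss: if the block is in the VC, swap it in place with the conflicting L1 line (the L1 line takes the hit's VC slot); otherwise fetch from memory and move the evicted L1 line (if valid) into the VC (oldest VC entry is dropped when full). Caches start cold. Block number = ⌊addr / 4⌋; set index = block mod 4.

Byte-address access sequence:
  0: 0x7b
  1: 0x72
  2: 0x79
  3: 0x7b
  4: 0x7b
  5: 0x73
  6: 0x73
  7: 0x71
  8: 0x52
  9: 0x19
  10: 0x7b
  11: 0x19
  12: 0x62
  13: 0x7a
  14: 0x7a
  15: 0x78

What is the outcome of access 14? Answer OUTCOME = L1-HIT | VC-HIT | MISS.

  [0] addr=0x7b blk=30 s=2: MISS | VC []
  [1] addr=0x72 blk=28 s=0: MISS | VC []
  [2] addr=0x79 blk=30 s=2: L1-HIT | VC []
  [3] addr=0x7b blk=30 s=2: L1-HIT | VC []
  [4] addr=0x7b blk=30 s=2: L1-HIT | VC []
  [5] addr=0x73 blk=28 s=0: L1-HIT | VC []
  [6] addr=0x73 blk=28 s=0: L1-HIT | VC []
  [7] addr=0x71 blk=28 s=0: L1-HIT | VC []
  [8] addr=0x52 blk=20 s=0: MISS | VC [28]
  [9] addr=0x19 blk=6 s=2: MISS | VC [28, 30]
  [10] addr=0x7b blk=30 s=2: VC-HIT | VC [28, 6]
  [11] addr=0x19 blk=6 s=2: VC-HIT | VC [28, 30]
  [12] addr=0x62 blk=24 s=0: MISS | VC [28, 30, 20]
  [13] addr=0x7a blk=30 s=2: VC-HIT | VC [28, 6, 20]
  [14] addr=0x7a blk=30 s=2: L1-HIT | VC [28, 6, 20]
  [15] addr=0x78 blk=30 s=2: L1-HIT | VC [28, 6, 20]

OUTCOME = L1-HIT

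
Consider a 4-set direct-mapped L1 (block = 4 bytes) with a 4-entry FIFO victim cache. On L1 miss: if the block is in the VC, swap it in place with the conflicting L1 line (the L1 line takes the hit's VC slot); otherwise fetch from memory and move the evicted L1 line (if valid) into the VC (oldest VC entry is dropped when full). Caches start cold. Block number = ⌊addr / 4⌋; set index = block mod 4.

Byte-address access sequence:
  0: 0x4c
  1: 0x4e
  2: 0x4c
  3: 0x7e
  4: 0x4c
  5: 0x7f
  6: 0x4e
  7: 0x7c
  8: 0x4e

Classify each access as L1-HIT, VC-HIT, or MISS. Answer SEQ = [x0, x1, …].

  [0] addr=0x4c blk=19 s=3: MISS | VC []
  [1] addr=0x4e blk=19 s=3: L1-HIT | VC []
  [2] addr=0x4c blk=19 s=3: L1-HIT | VC []
  [3] addr=0x7e blk=31 s=3: MISS | VC [19]
  [4] addr=0x4c blk=19 s=3: VC-HIT | VC [31]
  [5] addr=0x7f blk=31 s=3: VC-HIT | VC [19]
  [6] addr=0x4e blk=19 s=3: VC-HIT | VC [31]
  [7] addr=0x7c blk=31 s=3: VC-HIT | VC [19]
  [8] addr=0x4e blk=19 s=3: VC-HIT | VC [31]

SEQ = [MISS, L1-HIT, L1-HIT, MISS, VC-HIT, VC-HIT, VC-HIT, VC-HIT, VC-HIT]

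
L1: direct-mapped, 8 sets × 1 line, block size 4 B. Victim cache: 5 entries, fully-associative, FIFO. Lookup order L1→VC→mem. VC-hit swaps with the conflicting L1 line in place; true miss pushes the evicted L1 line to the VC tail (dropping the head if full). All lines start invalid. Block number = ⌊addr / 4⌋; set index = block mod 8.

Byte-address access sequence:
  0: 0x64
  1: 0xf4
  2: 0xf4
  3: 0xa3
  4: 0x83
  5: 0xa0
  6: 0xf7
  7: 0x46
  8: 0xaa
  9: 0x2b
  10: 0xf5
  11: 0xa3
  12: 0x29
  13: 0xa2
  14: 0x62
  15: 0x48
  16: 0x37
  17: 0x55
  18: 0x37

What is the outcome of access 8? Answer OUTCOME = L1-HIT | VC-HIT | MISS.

#0 0x64→b25/s1 MISS; vc=[]
#1 0xf4→b61/s5 MISS; vc=[]
#2 0xf4→b61/s5 L1-HIT; vc=[]
#3 0xa3→b40/s0 MISS; vc=[]
#4 0x83→b32/s0 MISS; vc=[40]
#5 0xa0→b40/s0 VC-HIT; vc=[32]
#6 0xf7→b61/s5 L1-HIT; vc=[32]
#7 0x46→b17/s1 MISS; vc=[32,25]
#8 0xaa→b42/s2 MISS; vc=[32,25]
#9 0x2b→b10/s2 MISS; vc=[32,25,42]
#10 0xf5→b61/s5 L1-HIT; vc=[32,25,42]
#11 0xa3→b40/s0 L1-HIT; vc=[32,25,42]
#12 0x29→b10/s2 L1-HIT; vc=[32,25,42]
#13 0xa2→b40/s0 L1-HIT; vc=[32,25,42]
#14 0x62→b24/s0 MISS; vc=[32,25,42,40]
#15 0x48→b18/s2 MISS; vc=[32,25,42,40,10]
#16 0x37→b13/s5 MISS; vc=[25,42,40,10,61]
#17 0x55→b21/s5 MISS; vc=[42,40,10,61,13]
#18 0x37→b13/s5 VC-HIT; vc=[42,40,10,61,21]

OUTCOME = MISS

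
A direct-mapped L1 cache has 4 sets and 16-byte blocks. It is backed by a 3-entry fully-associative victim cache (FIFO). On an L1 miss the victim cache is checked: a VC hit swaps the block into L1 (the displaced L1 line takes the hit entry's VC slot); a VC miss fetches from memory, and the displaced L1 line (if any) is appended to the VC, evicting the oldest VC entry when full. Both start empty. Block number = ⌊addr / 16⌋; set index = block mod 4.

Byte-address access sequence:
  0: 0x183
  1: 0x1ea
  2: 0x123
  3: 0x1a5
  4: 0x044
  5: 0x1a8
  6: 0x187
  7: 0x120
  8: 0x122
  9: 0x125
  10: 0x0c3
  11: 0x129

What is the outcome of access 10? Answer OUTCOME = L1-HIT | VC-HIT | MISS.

#0 0x183→b24/s0 MISS; vc=[]
#1 0x1ea→b30/s2 MISS; vc=[]
#2 0x123→b18/s2 MISS; vc=[30]
#3 0x1a5→b26/s2 MISS; vc=[30,18]
#4 0x44→b4/s0 MISS; vc=[30,18,24]
#5 0x1a8→b26/s2 L1-HIT; vc=[30,18,24]
#6 0x187→b24/s0 VC-HIT; vc=[30,18,4]
#7 0x120→b18/s2 VC-HIT; vc=[30,26,4]
#8 0x122→b18/s2 L1-HIT; vc=[30,26,4]
#9 0x125→b18/s2 L1-HIT; vc=[30,26,4]
#10 0xc3→b12/s0 MISS; vc=[26,4,24]
#11 0x129→b18/s2 L1-HIT; vc=[26,4,24]

OUTCOME = MISS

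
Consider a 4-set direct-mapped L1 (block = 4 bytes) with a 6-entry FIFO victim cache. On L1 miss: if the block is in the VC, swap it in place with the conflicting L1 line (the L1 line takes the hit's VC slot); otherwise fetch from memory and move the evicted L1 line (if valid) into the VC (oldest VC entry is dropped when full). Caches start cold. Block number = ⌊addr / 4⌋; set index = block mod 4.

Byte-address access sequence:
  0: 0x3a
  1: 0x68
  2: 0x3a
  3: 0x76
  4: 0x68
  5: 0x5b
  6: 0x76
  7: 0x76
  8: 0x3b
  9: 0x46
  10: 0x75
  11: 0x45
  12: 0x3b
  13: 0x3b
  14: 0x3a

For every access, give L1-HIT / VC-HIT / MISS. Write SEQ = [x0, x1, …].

SEQ = [MISS, MISS, VC-HIT, MISS, VC-HIT, MISS, L1-HIT, L1-HIT, VC-HIT, MISS, VC-HIT, VC-HIT, L1-HIT, L1-HIT, L1-HIT]

0: 0x3a (blk 14, set 2) → MISS  vc=[]
1: 0x68 (blk 26, set 2) → MISS  vc=[14]
2: 0x3a (blk 14, set 2) → VC-HIT  vc=[26]
3: 0x76 (blk 29, set 1) → MISS  vc=[26]
4: 0x68 (blk 26, set 2) → VC-HIT  vc=[14]
5: 0x5b (blk 22, set 2) → MISS  vc=[14, 26]
6: 0x76 (blk 29, set 1) → L1-HIT  vc=[14, 26]
7: 0x76 (blk 29, set 1) → L1-HIT  vc=[14, 26]
8: 0x3b (blk 14, set 2) → VC-HIT  vc=[22, 26]
9: 0x46 (blk 17, set 1) → MISS  vc=[22, 26, 29]
10: 0x75 (blk 29, set 1) → VC-HIT  vc=[22, 26, 17]
11: 0x45 (blk 17, set 1) → VC-HIT  vc=[22, 26, 29]
12: 0x3b (blk 14, set 2) → L1-HIT  vc=[22, 26, 29]
13: 0x3b (blk 14, set 2) → L1-HIT  vc=[22, 26, 29]
14: 0x3a (blk 14, set 2) → L1-HIT  vc=[22, 26, 29]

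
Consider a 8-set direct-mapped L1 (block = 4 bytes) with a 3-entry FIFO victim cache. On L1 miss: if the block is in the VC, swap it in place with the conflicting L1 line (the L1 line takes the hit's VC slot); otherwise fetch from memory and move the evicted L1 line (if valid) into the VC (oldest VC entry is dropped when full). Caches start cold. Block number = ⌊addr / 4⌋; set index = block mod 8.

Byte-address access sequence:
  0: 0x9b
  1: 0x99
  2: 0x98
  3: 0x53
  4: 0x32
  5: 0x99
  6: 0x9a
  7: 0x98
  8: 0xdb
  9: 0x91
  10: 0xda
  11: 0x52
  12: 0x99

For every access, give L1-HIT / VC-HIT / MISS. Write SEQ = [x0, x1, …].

#0 0x9b→b38/s6 MISS; vc=[]
#1 0x99→b38/s6 L1-HIT; vc=[]
#2 0x98→b38/s6 L1-HIT; vc=[]
#3 0x53→b20/s4 MISS; vc=[]
#4 0x32→b12/s4 MISS; vc=[20]
#5 0x99→b38/s6 L1-HIT; vc=[20]
#6 0x9a→b38/s6 L1-HIT; vc=[20]
#7 0x98→b38/s6 L1-HIT; vc=[20]
#8 0xdb→b54/s6 MISS; vc=[20,38]
#9 0x91→b36/s4 MISS; vc=[20,38,12]
#10 0xda→b54/s6 L1-HIT; vc=[20,38,12]
#11 0x52→b20/s4 VC-HIT; vc=[36,38,12]
#12 0x99→b38/s6 VC-HIT; vc=[36,54,12]

SEQ = [MISS, L1-HIT, L1-HIT, MISS, MISS, L1-HIT, L1-HIT, L1-HIT, MISS, MISS, L1-HIT, VC-HIT, VC-HIT]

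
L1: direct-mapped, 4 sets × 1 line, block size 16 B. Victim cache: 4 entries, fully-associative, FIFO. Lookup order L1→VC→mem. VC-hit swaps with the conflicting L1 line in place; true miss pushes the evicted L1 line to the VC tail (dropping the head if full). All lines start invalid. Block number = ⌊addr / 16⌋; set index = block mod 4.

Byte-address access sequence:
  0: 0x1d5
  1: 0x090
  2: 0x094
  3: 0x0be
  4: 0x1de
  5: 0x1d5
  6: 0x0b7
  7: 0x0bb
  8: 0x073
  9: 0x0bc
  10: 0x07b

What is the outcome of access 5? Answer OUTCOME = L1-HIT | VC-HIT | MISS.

OUTCOME = L1-HIT

0: 0x1d5 (blk 29, set 1) → MISS  vc=[]
1: 0x90 (blk 9, set 1) → MISS  vc=[29]
2: 0x94 (blk 9, set 1) → L1-HIT  vc=[29]
3: 0xbe (blk 11, set 3) → MISS  vc=[29]
4: 0x1de (blk 29, set 1) → VC-HIT  vc=[9]
5: 0x1d5 (blk 29, set 1) → L1-HIT  vc=[9]
6: 0xb7 (blk 11, set 3) → L1-HIT  vc=[9]
7: 0xbb (blk 11, set 3) → L1-HIT  vc=[9]
8: 0x73 (blk 7, set 3) → MISS  vc=[9, 11]
9: 0xbc (blk 11, set 3) → VC-HIT  vc=[9, 7]
10: 0x7b (blk 7, set 3) → VC-HIT  vc=[9, 11]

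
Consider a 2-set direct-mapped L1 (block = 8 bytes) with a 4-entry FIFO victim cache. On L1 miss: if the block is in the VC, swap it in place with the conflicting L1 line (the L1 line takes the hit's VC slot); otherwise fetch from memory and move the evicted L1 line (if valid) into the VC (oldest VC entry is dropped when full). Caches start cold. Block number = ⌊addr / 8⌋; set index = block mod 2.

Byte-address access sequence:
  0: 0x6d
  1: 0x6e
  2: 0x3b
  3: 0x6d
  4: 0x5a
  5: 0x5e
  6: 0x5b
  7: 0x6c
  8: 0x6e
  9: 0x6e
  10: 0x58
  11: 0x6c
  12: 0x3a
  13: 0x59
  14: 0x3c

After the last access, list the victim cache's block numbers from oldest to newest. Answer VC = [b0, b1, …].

#0 0x6d→b13/s1 MISS; vc=[]
#1 0x6e→b13/s1 L1-HIT; vc=[]
#2 0x3b→b7/s1 MISS; vc=[13]
#3 0x6d→b13/s1 VC-HIT; vc=[7]
#4 0x5a→b11/s1 MISS; vc=[7,13]
#5 0x5e→b11/s1 L1-HIT; vc=[7,13]
#6 0x5b→b11/s1 L1-HIT; vc=[7,13]
#7 0x6c→b13/s1 VC-HIT; vc=[7,11]
#8 0x6e→b13/s1 L1-HIT; vc=[7,11]
#9 0x6e→b13/s1 L1-HIT; vc=[7,11]
#10 0x58→b11/s1 VC-HIT; vc=[7,13]
#11 0x6c→b13/s1 VC-HIT; vc=[7,11]
#12 0x3a→b7/s1 VC-HIT; vc=[13,11]
#13 0x59→b11/s1 VC-HIT; vc=[13,7]
#14 0x3c→b7/s1 VC-HIT; vc=[13,11]

VC = [13, 11]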